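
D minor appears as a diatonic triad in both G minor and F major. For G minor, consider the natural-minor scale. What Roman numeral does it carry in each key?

The scale of G minor (natural minor) is G A Bb C D Eb F; D is degree 5, and the triad built there (D-F-A) is minor, so it is v.
The scale of F major is F G A Bb C D E; D is degree 6, and the triad built there (D-F-A) is minor, so it is vi.

v in G minor; vi in F major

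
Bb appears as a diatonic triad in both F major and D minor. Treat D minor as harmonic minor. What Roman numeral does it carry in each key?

IV in F major; VI in D minor

The scale of F major is F G A Bb C D E; Bb is degree 4, and the triad built there (Bb-D-F) is major, so it is IV.
The scale of D minor (harmonic minor) is D E F G A Bb C#; Bb is degree 6, and the triad built there (Bb-D-F) is major, so it is VI.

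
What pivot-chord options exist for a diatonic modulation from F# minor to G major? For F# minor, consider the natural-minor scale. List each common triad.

Triads in F# minor (natural minor): F#m (i), G#dim (ii°), A (III), Bm (iv), C#m (v), D (VI), E (VII).
Triads in G major: G (I), Am (ii), Bm (iii), C (IV), D (V), Em (vi), F#dim (vii°).
Shared triads with their functions: Bm (iv in F# minor, iii in G major); D (VI in F# minor, V in G major).

Bm, D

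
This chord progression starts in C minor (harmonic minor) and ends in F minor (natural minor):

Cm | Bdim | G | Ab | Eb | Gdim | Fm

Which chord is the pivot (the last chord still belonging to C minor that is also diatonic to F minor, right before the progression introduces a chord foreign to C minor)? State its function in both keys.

Ab — VI in C minor, III in F minor

Chords diatonic to C minor: Cm, Ddim, Ebaug, Fm, G, Ab, Bdim.
Reading the progression, the first chord not in that set is Eb, so the modulation leaves C minor there.
The chord immediately before Eb is Ab, which is diatonic to both keys: VI in C minor and III in F minor.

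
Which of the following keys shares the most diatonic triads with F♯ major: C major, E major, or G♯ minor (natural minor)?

G♯ minor

Triads of F♯ major: F♯ major (I), G♯ minor (ii), A♯ minor (iii), B major (IV), C♯ major (V), D♯ minor (vi), E♯ diminished (vii°).
C major shares 0: none.
E major shares 2: G♯m, B.
G♯ minor (natural minor) shares 4: F♯, G♯m, B, D♯m.
The most common triads (4) are shared with G♯ minor.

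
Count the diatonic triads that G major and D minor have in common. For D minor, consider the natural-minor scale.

Diatonic triads of G major: G (I), Am (ii), Bm (iii), C (IV), D (V), Em (vi), F♯dim (vii°).
Diatonic triads of D minor (natural minor): Dm (i), Edim (ii°), F (III), Gm (iv), Am (v), B♭ (VI), C (VII).
Matching root and quality in both lists: Am, C.
That gives 2 common triads.

2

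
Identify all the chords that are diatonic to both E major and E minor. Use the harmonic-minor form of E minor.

B, D#dim

Triads in E major: E (I), F#m (ii), G#m (iii), A (IV), B (V), C#m (vi), D#dim (vii°).
Triads in E minor (harmonic minor): Em (i), F#dim (ii°), Gaug (III+), Am (iv), B (V), C (VI), D#dim (vii°).
Shared triads with their functions: B (V in E major, V in E minor); D#dim (vii° in E major, vii° in E minor).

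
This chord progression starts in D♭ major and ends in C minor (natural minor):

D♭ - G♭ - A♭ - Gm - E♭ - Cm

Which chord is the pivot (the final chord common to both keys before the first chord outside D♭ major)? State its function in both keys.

Chords diatonic to D♭ major: D♭, E♭m, Fm, G♭, A♭, B♭m, Cdim.
Reading the progression, the first chord not in that set is Gm, so the modulation leaves D♭ major there.
The chord immediately before Gm is A♭, which is diatonic to both keys: V in D♭ major and VI in C minor.

A♭ — V in D♭ major, VI in C minor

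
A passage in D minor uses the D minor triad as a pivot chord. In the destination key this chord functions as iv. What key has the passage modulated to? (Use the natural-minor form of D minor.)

A minor

The numeral iv denotes a minor triad on scale degree 4. With D on degree 4, the tonic of the new key is A.
Degree 4 carries a minor triad in minor keys, so the destination is A minor.
Check: the diatonic triads of A minor (natural minor) are Am (i), Bdim (ii°), C (III), Dm (iv), Em (v), F (VI), G (VII) — D minor is indeed iv.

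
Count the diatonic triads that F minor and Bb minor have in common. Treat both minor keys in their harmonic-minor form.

Diatonic triads of F minor (harmonic minor): F minor (i), G diminished (ii°), Ab augmented (III+), Bb minor (iv), C major (V), Db major (VI), E diminished (vii°).
Diatonic triads of Bb minor (harmonic minor): Bb minor (i), C diminished (ii°), Db augmented (III+), Eb minor (iv), F major (V), Gb major (VI), A diminished (vii°).
Matching root and quality in both lists: Bb minor.
That gives 1 common triad.

1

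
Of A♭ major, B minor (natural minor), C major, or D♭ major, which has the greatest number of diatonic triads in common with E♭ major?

A♭ major

Triads of E♭ major: E♭ major (I), F minor (ii), G minor (iii), A♭ major (IV), B♭ major (V), C minor (vi), D diminished (vii°).
A♭ major shares 4: E♭, Fm, A♭, Cm.
B minor (natural minor) shares 0: none.
C major shares 0: none.
D♭ major shares 2: Fm, A♭.
The most common triads (4) are shared with A♭ major.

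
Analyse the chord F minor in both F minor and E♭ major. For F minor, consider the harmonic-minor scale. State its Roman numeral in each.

The scale of F minor (harmonic minor) is F G A♭ B♭ C D♭ E; F is degree 1, and the triad built there (F-A♭-C) is minor, so it is i.
The scale of E♭ major is E♭ F G A♭ B♭ C D; F is degree 2, and the triad built there (F-A♭-C) is minor, so it is ii.

i in F minor; ii in E♭ major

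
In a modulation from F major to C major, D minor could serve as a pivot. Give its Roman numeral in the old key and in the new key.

The scale of F major is F G A Bb C D E; D is degree 6, and the triad built there (D-F-A) is minor, so it is vi.
The scale of C major is C D E F G A B; D is degree 2, and the triad built there (D-F-A) is minor, so it is ii.

vi in F major; ii in C major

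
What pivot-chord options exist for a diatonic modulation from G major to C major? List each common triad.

G, Am, C, Em

Triads in G major: G major (I), A minor (ii), B minor (iii), C major (IV), D major (V), E minor (vi), F# diminished (vii°).
Triads in C major: C major (I), D minor (ii), E minor (iii), F major (IV), G major (V), A minor (vi), B diminished (vii°).
Shared triads with their functions: G major (I in G major, V in C major); A minor (ii in G major, vi in C major); C major (IV in G major, I in C major); E minor (vi in G major, iii in C major).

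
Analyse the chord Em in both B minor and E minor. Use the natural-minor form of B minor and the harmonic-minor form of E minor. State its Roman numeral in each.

The scale of B minor (natural minor) is B C# D E F# G A; E is degree 4, and the triad built there (E-G-B) is minor, so it is iv.
The scale of E minor (harmonic minor) is E F# G A B C D#; E is degree 1, and the triad built there (E-G-B) is minor, so it is i.

iv in B minor; i in E minor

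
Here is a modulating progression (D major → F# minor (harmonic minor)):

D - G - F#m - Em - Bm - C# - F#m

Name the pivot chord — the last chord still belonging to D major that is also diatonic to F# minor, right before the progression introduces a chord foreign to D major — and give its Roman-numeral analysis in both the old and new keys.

Chords diatonic to D major: D, Em, F#m, G, A, Bm, C#dim.
Reading the progression, the first chord not in that set is C#, so the modulation leaves D major there.
The chord immediately before C# is Bm, which is diatonic to both keys: vi in D major and iv in F# minor.

Bm — vi in D major, iv in F# minor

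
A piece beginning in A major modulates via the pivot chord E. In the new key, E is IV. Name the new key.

B major

The numeral IV denotes a major triad on scale degree 4. With E on degree 4, the tonic of the new key is B.
Degree 4 carries a major triad in major keys, so the destination is B major.
Check: the diatonic triads of B major are B (I), C#m (ii), D#m (iii), E (IV), F# (V), G#m (vi), A#dim (vii°) — E is indeed IV.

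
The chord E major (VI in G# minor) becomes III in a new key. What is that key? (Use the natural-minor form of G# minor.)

C# minor

The numeral III denotes a major triad on scale degree 3. With E on degree 3, the tonic of the new key is C#.
Degree 3 carries a major triad in natural-minor keys, so the destination is C# minor.
Check: the diatonic triads of C# minor (natural minor) are C#m (i), D#dim (ii°), E (III), F#m (iv), G#m (v), A (VI), B (VII) — E major is indeed III.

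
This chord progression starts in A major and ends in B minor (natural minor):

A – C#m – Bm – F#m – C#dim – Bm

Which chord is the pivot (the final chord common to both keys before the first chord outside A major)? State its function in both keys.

Chords diatonic to A major: A, Bm, C#m, D, E, F#m, G#dim.
Reading the progression, the first chord not in that set is C#dim, so the modulation leaves A major there.
The chord immediately before C#dim is F#m, which is diatonic to both keys: vi in A major and v in B minor.

F#m — vi in A major, v in B minor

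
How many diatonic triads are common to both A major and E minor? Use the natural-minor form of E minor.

Diatonic triads of A major: A (I), Bm (ii), C#m (iii), D (IV), E (V), F#m (vi), G#dim (vii°).
Diatonic triads of E minor (natural minor): Em (i), F#dim (ii°), G (III), Am (iv), Bm (v), C (VI), D (VII).
Matching root and quality in both lists: Bm, D.
That gives 2 common triads.

2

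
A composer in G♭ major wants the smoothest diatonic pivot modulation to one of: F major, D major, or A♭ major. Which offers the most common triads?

A♭ major

Triads of G♭ major: G♭ (I), A♭m (ii), B♭m (iii), C♭ (IV), D♭ (V), E♭m (vi), Fdim (vii°).
F major shares 0: none.
D major shares 0: none.
A♭ major shares 2: B♭m, D♭.
The most common triads (2) are shared with A♭ major.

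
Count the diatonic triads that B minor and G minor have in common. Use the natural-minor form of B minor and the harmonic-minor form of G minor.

1

Diatonic triads of B minor (natural minor): Bm (i), C#dim (ii°), D (III), Em (iv), F#m (v), G (VI), A (VII).
Diatonic triads of G minor (harmonic minor): Gm (i), Adim (ii°), Bbaug (III+), Cm (iv), D (V), Eb (VI), F#dim (vii°).
Matching root and quality in both lists: D.
That gives 1 common triad.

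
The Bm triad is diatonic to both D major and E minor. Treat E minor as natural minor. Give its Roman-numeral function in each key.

The scale of D major is D E F♯ G A B C♯; B is degree 6, and the triad built there (B-D-F♯) is minor, so it is vi.
The scale of E minor (natural minor) is E F♯ G A B C D; B is degree 5, and the triad built there (B-D-F♯) is minor, so it is v.

vi in D major; v in E minor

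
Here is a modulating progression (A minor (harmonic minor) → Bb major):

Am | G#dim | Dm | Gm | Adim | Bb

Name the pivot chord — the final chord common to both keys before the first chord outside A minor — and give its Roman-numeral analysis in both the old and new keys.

Chords diatonic to A minor: Am, Bdim, Caug, Dm, E, F, G#dim.
Reading the progression, the first chord not in that set is Gm, so the modulation leaves A minor there.
The chord immediately before Gm is Dm, which is diatonic to both keys: iv in A minor and iii in Bb major.

Dm — iv in A minor, iii in Bb major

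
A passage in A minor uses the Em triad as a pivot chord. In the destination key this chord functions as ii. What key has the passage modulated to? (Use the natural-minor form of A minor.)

The numeral ii denotes a minor triad on scale degree 2. With E on degree 2, the tonic of the new key is D.
Degree 2 carries a minor triad in major keys, so the destination is D major.
Check: the diatonic triads of D major are D (I), Em (ii), F♯m (iii), G (IV), A (V), Bm (vi), C♯dim (vii°) — Em is indeed ii.

D major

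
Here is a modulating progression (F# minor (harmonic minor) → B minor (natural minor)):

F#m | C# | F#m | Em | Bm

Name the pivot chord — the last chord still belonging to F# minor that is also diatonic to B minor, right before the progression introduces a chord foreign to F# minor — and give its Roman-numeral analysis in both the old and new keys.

Chords diatonic to F# minor: F#m, G#dim, Aaug, Bm, C#, D, E#dim.
Reading the progression, the first chord not in that set is Em, so the modulation leaves F# minor there.
The chord immediately before Em is F#m, which is diatonic to both keys: i in F# minor and v in B minor.

F#m — i in F# minor, v in B minor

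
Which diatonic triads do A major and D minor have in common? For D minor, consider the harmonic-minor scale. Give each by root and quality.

Triads in A major: A (I), Bm (ii), C#m (iii), D (IV), E (V), F#m (vi), G#dim (vii°).
Triads in D minor (harmonic minor): Dm (i), Edim (ii°), Faug (III+), Gm (iv), A (V), Bb (VI), C#dim (vii°).
Shared triads with their functions: A (I in A major, V in D minor).

A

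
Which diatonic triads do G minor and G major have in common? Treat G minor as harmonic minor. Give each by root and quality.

D, F#dim

Triads in G minor (harmonic minor): Gm (i), Adim (ii°), Bbaug (III+), Cm (iv), D (V), Eb (VI), F#dim (vii°).
Triads in G major: G (I), Am (ii), Bm (iii), C (IV), D (V), Em (vi), F#dim (vii°).
Shared triads with their functions: D (V in G minor, V in G major); F#dim (vii° in G minor, vii° in G major).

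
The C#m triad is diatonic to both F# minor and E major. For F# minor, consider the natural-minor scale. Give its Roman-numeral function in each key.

v in F# minor; vi in E major

The scale of F# minor (natural minor) is F# G# A B C# D E; C# is degree 5, and the triad built there (C#-E-G#) is minor, so it is v.
The scale of E major is E F# G# A B C# D#; C# is degree 6, and the triad built there (C#-E-G#) is minor, so it is vi.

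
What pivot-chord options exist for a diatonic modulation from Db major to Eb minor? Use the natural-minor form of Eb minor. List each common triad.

Db, Ebm, Gb, Bbm

Triads in Db major: Db major (I), Eb minor (ii), F minor (iii), Gb major (IV), Ab major (V), Bb minor (vi), C diminished (vii°).
Triads in Eb minor (natural minor): Eb minor (i), F diminished (ii°), Gb major (III), Ab minor (iv), Bb minor (v), Cb major (VI), Db major (VII).
Shared triads with their functions: Db major (I in Db major, VII in Eb minor); Eb minor (ii in Db major, i in Eb minor); Gb major (IV in Db major, III in Eb minor); Bb minor (vi in Db major, v in Eb minor).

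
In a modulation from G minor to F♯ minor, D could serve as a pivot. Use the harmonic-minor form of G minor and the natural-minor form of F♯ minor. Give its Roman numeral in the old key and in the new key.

The scale of G minor (harmonic minor) is G A B♭ C D E♭ F♯; D is degree 5, and the triad built there (D-F♯-A) is major, so it is V.
The scale of F♯ minor (natural minor) is F♯ G♯ A B C♯ D E; D is degree 6, and the triad built there (D-F♯-A) is major, so it is VI.

V in G minor; VI in F♯ minor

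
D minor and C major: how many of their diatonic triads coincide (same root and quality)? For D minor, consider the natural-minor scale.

Diatonic triads of D minor (natural minor): Dm (i), Edim (ii°), F (III), Gm (iv), Am (v), Bb (VI), C (VII).
Diatonic triads of C major: C (I), Dm (ii), Em (iii), F (IV), G (V), Am (vi), Bdim (vii°).
Matching root and quality in both lists: Dm, F, Am, C.
That gives 4 common triads.

4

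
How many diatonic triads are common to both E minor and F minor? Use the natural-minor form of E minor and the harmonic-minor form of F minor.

Diatonic triads of E minor (natural minor): E minor (i), F# diminished (ii°), G major (III), A minor (iv), B minor (v), C major (VI), D major (VII).
Diatonic triads of F minor (harmonic minor): F minor (i), G diminished (ii°), Ab augmented (III+), Bb minor (iv), C major (V), Db major (VI), E diminished (vii°).
Matching root and quality in both lists: C major.
That gives 1 common triad.

1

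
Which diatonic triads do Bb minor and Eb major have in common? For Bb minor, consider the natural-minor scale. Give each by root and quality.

Fm, Ab

Triads in Bb minor (natural minor): Bbm (i), Cdim (ii°), Db (III), Ebm (iv), Fm (v), Gb (VI), Ab (VII).
Triads in Eb major: Eb (I), Fm (ii), Gm (iii), Ab (IV), Bb (V), Cm (vi), Ddim (vii°).
Shared triads with their functions: Fm (v in Bb minor, ii in Eb major); Ab (VII in Bb minor, IV in Eb major).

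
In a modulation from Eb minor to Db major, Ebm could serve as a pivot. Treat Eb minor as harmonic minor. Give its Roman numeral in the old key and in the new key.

i in Eb minor; ii in Db major

The scale of Eb minor (harmonic minor) is Eb F Gb Ab Bb Cb D; Eb is degree 1, and the triad built there (Eb-Gb-Bb) is minor, so it is i.
The scale of Db major is Db Eb F Gb Ab Bb C; Eb is degree 2, and the triad built there (Eb-Gb-Bb) is minor, so it is ii.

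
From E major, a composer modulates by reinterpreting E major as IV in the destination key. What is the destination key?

B major

The numeral IV denotes a major triad on scale degree 4. With E on degree 4, the tonic of the new key is B.
Degree 4 carries a major triad in major keys, so the destination is B major.
Check: the diatonic triads of B major are B (I), C#m (ii), D#m (iii), E (IV), F# (V), G#m (vi), A#dim (vii°) — E major is indeed IV.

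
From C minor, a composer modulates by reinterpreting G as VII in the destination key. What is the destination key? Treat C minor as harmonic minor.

A minor

The numeral VII denotes a major triad on scale degree 7. With G on degree 7, the tonic of the new key is A.
Degree 7 carries a major triad in natural-minor keys, so the destination is A minor.
Check: the diatonic triads of A minor (natural minor) are Am (i), Bdim (ii°), C (III), Dm (iv), Em (v), F (VI), G (VII) — G is indeed VII.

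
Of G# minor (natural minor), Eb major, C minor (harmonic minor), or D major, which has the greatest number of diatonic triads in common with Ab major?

Triads of Ab major: Ab major (I), Bb minor (ii), C minor (iii), Db major (IV), Eb major (V), F minor (vi), G diminished (vii°).
G# minor (natural minor) shares 0: none.
Eb major shares 4: Ab, Cm, Eb, Fm.
C minor (harmonic minor) shares 3: Ab, Cm, Fm.
D major shares 0: none.
The most common triads (4) are shared with Eb major.

Eb major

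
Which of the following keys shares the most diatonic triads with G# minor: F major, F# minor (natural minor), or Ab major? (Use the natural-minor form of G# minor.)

F# minor

Triads of G# minor (natural minor): G# minor (i), A# diminished (ii°), B major (III), C# minor (iv), D# minor (v), E major (VI), F# major (VII).
F major shares 0: none.
F# minor (natural minor) shares 2: C#m, E.
Ab major shares 0: none.
The most common triads (2) are shared with F# minor.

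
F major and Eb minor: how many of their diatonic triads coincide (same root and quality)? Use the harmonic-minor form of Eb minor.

1

Diatonic triads of F major: F (I), Gm (ii), Am (iii), Bb (IV), C (V), Dm (vi), Edim (vii°).
Diatonic triads of Eb minor (harmonic minor): Ebm (i), Fdim (ii°), Gbaug (III+), Abm (iv), Bb (V), Cb (VI), Ddim (vii°).
Matching root and quality in both lists: Bb.
That gives 1 common triad.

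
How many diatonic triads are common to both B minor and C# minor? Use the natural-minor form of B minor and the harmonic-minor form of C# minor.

2

Diatonic triads of B minor (natural minor): B minor (i), C# diminished (ii°), D major (III), E minor (iv), F# minor (v), G major (VI), A major (VII).
Diatonic triads of C# minor (harmonic minor): C# minor (i), D# diminished (ii°), E augmented (III+), F# minor (iv), G# major (V), A major (VI), B# diminished (vii°).
Matching root and quality in both lists: F# minor, A major.
That gives 2 common triads.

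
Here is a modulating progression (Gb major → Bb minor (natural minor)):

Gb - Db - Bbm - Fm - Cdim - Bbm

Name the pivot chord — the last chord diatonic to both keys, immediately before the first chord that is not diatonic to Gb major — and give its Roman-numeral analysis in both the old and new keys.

Chords diatonic to Gb major: Gb, Abm, Bbm, Cb, Db, Ebm, Fdim.
Reading the progression, the first chord not in that set is Fm, so the modulation leaves Gb major there.
The chord immediately before Fm is Bbm, which is diatonic to both keys: iii in Gb major and i in Bb minor.

Bbm — iii in Gb major, i in Bb minor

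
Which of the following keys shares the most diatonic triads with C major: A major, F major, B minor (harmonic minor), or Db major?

Triads of C major: C major (I), D minor (ii), E minor (iii), F major (IV), G major (V), A minor (vi), B diminished (vii°).
A major shares 0: none.
F major shares 4: C, Dm, F, Am.
B minor (harmonic minor) shares 2: Em, G.
Db major shares 0: none.
The most common triads (4) are shared with F major.

F major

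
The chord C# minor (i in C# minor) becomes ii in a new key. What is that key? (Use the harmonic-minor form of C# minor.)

B major

The numeral ii denotes a minor triad on scale degree 2. With C# on degree 2, the tonic of the new key is B.
Degree 2 carries a minor triad in major keys, so the destination is B major.
Check: the diatonic triads of B major are B (I), C#m (ii), D#m (iii), E (IV), F# (V), G#m (vi), A#dim (vii°) — C# minor is indeed ii.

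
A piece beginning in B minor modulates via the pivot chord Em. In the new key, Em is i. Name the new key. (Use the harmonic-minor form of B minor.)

The numeral i denotes a minor triad on scale degree 1. With E on degree 1, the tonic of the new key is E.
Degree 1 carries a minor triad in minor keys, so the destination is E minor.
Check: the diatonic triads of E minor (natural minor) are Em (i), F#dim (ii°), G (III), Am (iv), Bm (v), C (VI), D (VII) — Em is indeed i.

E minor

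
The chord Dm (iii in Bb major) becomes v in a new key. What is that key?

G minor

The numeral v denotes a minor triad on scale degree 5. With D on degree 5, the tonic of the new key is G.
Degree 5 carries a minor triad in natural-minor keys, so the destination is G minor.
Check: the diatonic triads of G minor (natural minor) are Gm (i), Adim (ii°), Bb (III), Cm (iv), Dm (v), Eb (VI), F (VII) — Dm is indeed v.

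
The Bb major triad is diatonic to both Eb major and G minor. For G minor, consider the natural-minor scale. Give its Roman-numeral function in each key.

V in Eb major; III in G minor

The scale of Eb major is Eb F G Ab Bb C D; Bb is degree 5, and the triad built there (Bb-D-F) is major, so it is V.
The scale of G minor (natural minor) is G A Bb C D Eb F; Bb is degree 3, and the triad built there (Bb-D-F) is major, so it is III.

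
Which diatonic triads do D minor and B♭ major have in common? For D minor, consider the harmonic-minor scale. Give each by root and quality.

Dm, Gm, B♭

Triads in D minor (harmonic minor): Dm (i), Edim (ii°), Faug (III+), Gm (iv), A (V), B♭ (VI), C♯dim (vii°).
Triads in B♭ major: B♭ (I), Cm (ii), Dm (iii), E♭ (IV), F (V), Gm (vi), Adim (vii°).
Shared triads with their functions: Dm (i in D minor, iii in B♭ major); Gm (iv in D minor, vi in B♭ major); B♭ (VI in D minor, I in B♭ major).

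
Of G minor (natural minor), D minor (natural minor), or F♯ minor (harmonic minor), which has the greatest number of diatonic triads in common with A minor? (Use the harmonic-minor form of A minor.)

Triads of A minor (harmonic minor): A minor (i), B diminished (ii°), C augmented (III+), D minor (iv), E major (V), F major (VI), G♯ diminished (vii°).
G minor (natural minor) shares 2: Dm, F.
D minor (natural minor) shares 3: Am, Dm, F.
F♯ minor (harmonic minor) shares 1: G♯dim.
The most common triads (3) are shared with D minor.

D minor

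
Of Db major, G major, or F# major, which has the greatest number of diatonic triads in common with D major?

Triads of D major: D (I), Em (ii), F#m (iii), G (IV), A (V), Bm (vi), C#dim (vii°).
Db major shares 0: none.
G major shares 4: D, Em, G, Bm.
F# major shares 0: none.
The most common triads (4) are shared with G major.

G major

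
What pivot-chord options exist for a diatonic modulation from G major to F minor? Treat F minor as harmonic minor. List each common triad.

Triads in G major: G (I), Am (ii), Bm (iii), C (IV), D (V), Em (vi), F#dim (vii°).
Triads in F minor (harmonic minor): Fm (i), Gdim (ii°), Abaug (III+), Bbm (iv), C (V), Db (VI), Edim (vii°).
Shared triads with their functions: C (IV in G major, V in F minor).

C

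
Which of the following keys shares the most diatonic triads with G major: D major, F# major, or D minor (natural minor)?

D major

Triads of G major: G major (I), A minor (ii), B minor (iii), C major (IV), D major (V), E minor (vi), F# diminished (vii°).
D major shares 4: G, Bm, D, Em.
F# major shares 0: none.
D minor (natural minor) shares 2: Am, C.
The most common triads (4) are shared with D major.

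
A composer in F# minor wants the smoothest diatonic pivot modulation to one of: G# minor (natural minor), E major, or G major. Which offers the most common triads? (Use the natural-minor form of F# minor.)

E major

Triads of F# minor (natural minor): F#m (i), G#dim (ii°), A (III), Bm (iv), C#m (v), D (VI), E (VII).
G# minor (natural minor) shares 2: C#m, E.
E major shares 4: F#m, A, C#m, E.
G major shares 2: Bm, D.
The most common triads (4) are shared with E major.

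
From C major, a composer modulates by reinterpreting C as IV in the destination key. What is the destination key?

G major

The numeral IV denotes a major triad on scale degree 4. With C on degree 4, the tonic of the new key is G.
Degree 4 carries a major triad in major keys, so the destination is G major.
Check: the diatonic triads of G major are G (I), Am (ii), Bm (iii), C (IV), D (V), Em (vi), F#dim (vii°) — C is indeed IV.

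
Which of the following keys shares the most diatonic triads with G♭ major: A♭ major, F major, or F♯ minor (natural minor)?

A♭ major

Triads of G♭ major: G♭ major (I), A♭ minor (ii), B♭ minor (iii), C♭ major (IV), D♭ major (V), E♭ minor (vi), F diminished (vii°).
A♭ major shares 2: B♭m, D♭.
F major shares 0: none.
F♯ minor (natural minor) shares 0: none.
The most common triads (2) are shared with A♭ major.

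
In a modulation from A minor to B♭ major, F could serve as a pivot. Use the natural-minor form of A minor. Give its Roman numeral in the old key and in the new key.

The scale of A minor (natural minor) is A B C D E F G; F is degree 6, and the triad built there (F-A-C) is major, so it is VI.
The scale of B♭ major is B♭ C D E♭ F G A; F is degree 5, and the triad built there (F-A-C) is major, so it is V.

VI in A minor; V in B♭ major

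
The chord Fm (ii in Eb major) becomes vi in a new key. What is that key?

Ab major

The numeral vi denotes a minor triad on scale degree 6. With F on degree 6, the tonic of the new key is Ab.
Degree 6 carries a minor triad in major keys, so the destination is Ab major.
Check: the diatonic triads of Ab major are Ab (I), Bbm (ii), Cm (iii), Db (IV), Eb (V), Fm (vi), Gdim (vii°) — Fm is indeed vi.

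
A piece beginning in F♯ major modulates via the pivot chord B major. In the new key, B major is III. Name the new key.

G♯ minor

The numeral III denotes a major triad on scale degree 3. With B on degree 3, the tonic of the new key is G♯.
Degree 3 carries a major triad in natural-minor keys, so the destination is G♯ minor.
Check: the diatonic triads of G♯ minor (natural minor) are G♯m (i), A♯dim (ii°), B (III), C♯m (iv), D♯m (v), E (VI), F♯ (VII) — B major is indeed III.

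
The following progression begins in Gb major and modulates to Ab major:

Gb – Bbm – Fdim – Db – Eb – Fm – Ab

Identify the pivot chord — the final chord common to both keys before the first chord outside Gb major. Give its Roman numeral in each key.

Db — V in Gb major, IV in Ab major

Chords diatonic to Gb major: Gb, Abm, Bbm, Cb, Db, Ebm, Fdim.
Reading the progression, the first chord not in that set is Eb, so the modulation leaves Gb major there.
The chord immediately before Eb is Db, which is diatonic to both keys: V in Gb major and IV in Ab major.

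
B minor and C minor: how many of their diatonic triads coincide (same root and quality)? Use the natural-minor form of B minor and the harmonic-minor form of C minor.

1

Diatonic triads of B minor (natural minor): Bm (i), C♯dim (ii°), D (III), Em (iv), F♯m (v), G (VI), A (VII).
Diatonic triads of C minor (harmonic minor): Cm (i), Ddim (ii°), E♭aug (III+), Fm (iv), G (V), A♭ (VI), Bdim (vii°).
Matching root and quality in both lists: G.
That gives 1 common triad.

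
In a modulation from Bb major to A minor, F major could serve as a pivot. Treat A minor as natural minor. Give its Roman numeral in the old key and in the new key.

V in Bb major; VI in A minor

The scale of Bb major is Bb C D Eb F G A; F is degree 5, and the triad built there (F-A-C) is major, so it is V.
The scale of A minor (natural minor) is A B C D E F G; F is degree 6, and the triad built there (F-A-C) is major, so it is VI.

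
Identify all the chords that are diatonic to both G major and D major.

G, Bm, D, Em

Triads in G major: G (I), Am (ii), Bm (iii), C (IV), D (V), Em (vi), F♯dim (vii°).
Triads in D major: D (I), Em (ii), F♯m (iii), G (IV), A (V), Bm (vi), C♯dim (vii°).
Shared triads with their functions: G (I in G major, IV in D major); Bm (iii in G major, vi in D major); D (V in G major, I in D major); Em (vi in G major, ii in D major).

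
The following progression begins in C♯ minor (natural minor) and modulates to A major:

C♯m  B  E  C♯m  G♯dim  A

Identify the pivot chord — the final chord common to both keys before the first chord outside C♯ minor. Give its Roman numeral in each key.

C♯m — i in C♯ minor, iii in A major

Chords diatonic to C♯ minor: C♯m, D♯dim, E, F♯m, G♯m, A, B.
Reading the progression, the first chord not in that set is G♯dim, so the modulation leaves C♯ minor there.
The chord immediately before G♯dim is C♯m, which is diatonic to both keys: i in C♯ minor and iii in A major.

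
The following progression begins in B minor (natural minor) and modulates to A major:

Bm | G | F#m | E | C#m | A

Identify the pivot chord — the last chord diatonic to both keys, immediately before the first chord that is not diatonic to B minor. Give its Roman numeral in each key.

Chords diatonic to B minor: Bm, C#dim, D, Em, F#m, G, A.
Reading the progression, the first chord not in that set is E, so the modulation leaves B minor there.
The chord immediately before E is F#m, which is diatonic to both keys: v in B minor and vi in A major.

F#m — v in B minor, vi in A major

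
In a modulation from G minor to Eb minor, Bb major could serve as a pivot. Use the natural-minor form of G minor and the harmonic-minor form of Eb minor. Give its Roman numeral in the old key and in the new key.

The scale of G minor (natural minor) is G A Bb C D Eb F; Bb is degree 3, and the triad built there (Bb-D-F) is major, so it is III.
The scale of Eb minor (harmonic minor) is Eb F Gb Ab Bb Cb D; Bb is degree 5, and the triad built there (Bb-D-F) is major, so it is V.

III in G minor; V in Eb minor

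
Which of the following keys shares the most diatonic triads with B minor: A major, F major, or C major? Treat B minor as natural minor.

Triads of B minor (natural minor): Bm (i), C#dim (ii°), D (III), Em (iv), F#m (v), G (VI), A (VII).
A major shares 4: Bm, D, F#m, A.
F major shares 0: none.
C major shares 2: Em, G.
The most common triads (4) are shared with A major.

A major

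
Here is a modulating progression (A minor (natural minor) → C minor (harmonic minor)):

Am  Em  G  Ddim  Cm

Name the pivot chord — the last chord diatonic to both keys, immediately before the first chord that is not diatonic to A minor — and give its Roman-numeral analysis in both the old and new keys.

G — VII in A minor, V in C minor

Chords diatonic to A minor: Am, Bdim, C, Dm, Em, F, G.
Reading the progression, the first chord not in that set is Ddim, so the modulation leaves A minor there.
The chord immediately before Ddim is G, which is diatonic to both keys: VII in A minor and V in C minor.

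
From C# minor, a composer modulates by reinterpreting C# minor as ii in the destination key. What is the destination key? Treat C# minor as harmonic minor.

The numeral ii denotes a minor triad on scale degree 2. With C# on degree 2, the tonic of the new key is B.
Degree 2 carries a minor triad in major keys, so the destination is B major.
Check: the diatonic triads of B major are B (I), C#m (ii), D#m (iii), E (IV), F# (V), G#m (vi), A#dim (vii°) — C# minor is indeed ii.

B major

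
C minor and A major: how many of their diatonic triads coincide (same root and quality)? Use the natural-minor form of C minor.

Diatonic triads of C minor (natural minor): Cm (i), Ddim (ii°), Eb (III), Fm (iv), Gm (v), Ab (VI), Bb (VII).
Diatonic triads of A major: A (I), Bm (ii), C#m (iii), D (IV), E (V), F#m (vi), G#dim (vii°).
No triad has the same root and quality in both keys.

0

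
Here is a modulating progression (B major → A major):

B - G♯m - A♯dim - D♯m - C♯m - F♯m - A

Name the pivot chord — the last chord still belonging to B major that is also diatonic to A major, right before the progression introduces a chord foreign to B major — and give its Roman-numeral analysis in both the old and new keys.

Chords diatonic to B major: B, C♯m, D♯m, E, F♯, G♯m, A♯dim.
Reading the progression, the first chord not in that set is F♯m, so the modulation leaves B major there.
The chord immediately before F♯m is C♯m, which is diatonic to both keys: ii in B major and iii in A major.

C♯m — ii in B major, iii in A major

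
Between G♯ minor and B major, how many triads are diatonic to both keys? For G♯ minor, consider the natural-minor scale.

7

Diatonic triads of G♯ minor (natural minor): G♯m (i), A♯dim (ii°), B (III), C♯m (iv), D♯m (v), E (VI), F♯ (VII).
Diatonic triads of B major: B (I), C♯m (ii), D♯m (iii), E (IV), F♯ (V), G♯m (vi), A♯dim (vii°).
Matching root and quality in both lists: G♯m, A♯dim, B, C♯m, D♯m, E, F♯.
That gives 7 common triads.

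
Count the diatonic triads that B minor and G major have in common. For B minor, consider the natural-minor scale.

4

Diatonic triads of B minor (natural minor): Bm (i), C#dim (ii°), D (III), Em (iv), F#m (v), G (VI), A (VII).
Diatonic triads of G major: G (I), Am (ii), Bm (iii), C (IV), D (V), Em (vi), F#dim (vii°).
Matching root and quality in both lists: Bm, D, Em, G.
That gives 4 common triads.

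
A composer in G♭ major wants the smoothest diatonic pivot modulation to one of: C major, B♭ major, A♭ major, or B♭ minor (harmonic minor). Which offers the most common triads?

B♭ minor

Triads of G♭ major: G♭ major (I), A♭ minor (ii), B♭ minor (iii), C♭ major (IV), D♭ major (V), E♭ minor (vi), F diminished (vii°).
C major shares 0: none.
B♭ major shares 0: none.
A♭ major shares 2: B♭m, D♭.
B♭ minor (harmonic minor) shares 3: G♭, B♭m, E♭m.
The most common triads (3) are shared with B♭ minor.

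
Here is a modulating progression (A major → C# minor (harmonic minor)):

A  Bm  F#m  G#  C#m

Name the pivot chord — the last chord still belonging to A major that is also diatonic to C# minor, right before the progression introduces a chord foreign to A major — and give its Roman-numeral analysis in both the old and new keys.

Chords diatonic to A major: A, Bm, C#m, D, E, F#m, G#dim.
Reading the progression, the first chord not in that set is G#, so the modulation leaves A major there.
The chord immediately before G# is F#m, which is diatonic to both keys: vi in A major and iv in C# minor.

F#m — vi in A major, iv in C# minor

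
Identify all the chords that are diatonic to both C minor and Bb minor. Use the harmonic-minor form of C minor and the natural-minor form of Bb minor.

Triads in C minor (harmonic minor): C minor (i), D diminished (ii°), Eb augmented (III+), F minor (iv), G major (V), Ab major (VI), B diminished (vii°).
Triads in Bb minor (natural minor): Bb minor (i), C diminished (ii°), Db major (III), Eb minor (iv), F minor (v), Gb major (VI), Ab major (VII).
Shared triads with their functions: F minor (iv in C minor, v in Bb minor); Ab major (VI in C minor, VII in Bb minor).

Fm, Ab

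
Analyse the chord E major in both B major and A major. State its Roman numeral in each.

IV in B major; V in A major

The scale of B major is B C# D# E F# G# A#; E is degree 4, and the triad built there (E-G#-B) is major, so it is IV.
The scale of A major is A B C# D E F# G#; E is degree 5, and the triad built there (E-G#-B) is major, so it is V.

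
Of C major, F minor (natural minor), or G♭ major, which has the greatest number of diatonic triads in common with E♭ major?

F minor

Triads of E♭ major: E♭ (I), Fm (ii), Gm (iii), A♭ (IV), B♭ (V), Cm (vi), Ddim (vii°).
C major shares 0: none.
F minor (natural minor) shares 4: E♭, Fm, A♭, Cm.
G♭ major shares 0: none.
The most common triads (4) are shared with F minor.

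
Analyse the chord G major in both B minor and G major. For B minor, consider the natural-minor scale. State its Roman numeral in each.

The scale of B minor (natural minor) is B C♯ D E F♯ G A; G is degree 6, and the triad built there (G-B-D) is major, so it is VI.
The scale of G major is G A B C D E F♯; G is degree 1, and the triad built there (G-B-D) is major, so it is I.

VI in B minor; I in G major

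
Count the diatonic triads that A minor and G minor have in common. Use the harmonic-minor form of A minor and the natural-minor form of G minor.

2

Diatonic triads of A minor (harmonic minor): Am (i), Bdim (ii°), Caug (III+), Dm (iv), E (V), F (VI), G#dim (vii°).
Diatonic triads of G minor (natural minor): Gm (i), Adim (ii°), Bb (III), Cm (iv), Dm (v), Eb (VI), F (VII).
Matching root and quality in both lists: Dm, F.
That gives 2 common triads.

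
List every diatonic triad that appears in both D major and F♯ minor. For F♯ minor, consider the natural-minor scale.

Triads in D major: D (I), Em (ii), F♯m (iii), G (IV), A (V), Bm (vi), C♯dim (vii°).
Triads in F♯ minor (natural minor): F♯m (i), G♯dim (ii°), A (III), Bm (iv), C♯m (v), D (VI), E (VII).
Shared triads with their functions: D (I in D major, VI in F♯ minor); F♯m (iii in D major, i in F♯ minor); A (V in D major, III in F♯ minor); Bm (vi in D major, iv in F♯ minor).

D, F♯m, A, Bm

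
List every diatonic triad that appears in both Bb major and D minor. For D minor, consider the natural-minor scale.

Bb, Dm, F, Gm

Triads in Bb major: Bb major (I), C minor (ii), D minor (iii), Eb major (IV), F major (V), G minor (vi), A diminished (vii°).
Triads in D minor (natural minor): D minor (i), E diminished (ii°), F major (III), G minor (iv), A minor (v), Bb major (VI), C major (VII).
Shared triads with their functions: Bb major (I in Bb major, VI in D minor); D minor (iii in Bb major, i in D minor); F major (V in Bb major, III in D minor); G minor (vi in Bb major, iv in D minor).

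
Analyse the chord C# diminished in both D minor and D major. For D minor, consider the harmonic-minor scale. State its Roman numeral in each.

vii° in D minor; vii° in D major

The scale of D minor (harmonic minor) is D E F G A Bb C#; C# is degree 7, and the triad built there (C#-E-G) is diminished, so it is vii°.
The scale of D major is D E F# G A B C#; C# is degree 7, and the triad built there (C#-E-G) is diminished, so it is vii°.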